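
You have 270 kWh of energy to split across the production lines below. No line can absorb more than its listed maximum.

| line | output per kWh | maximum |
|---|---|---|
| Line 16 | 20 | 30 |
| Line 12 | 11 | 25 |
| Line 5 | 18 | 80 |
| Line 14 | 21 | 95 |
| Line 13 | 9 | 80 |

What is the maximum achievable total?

Highest output per kWh first: Line 14 21 > Line 16 20 > Line 5 18 > Line 12 11 > Line 13 9.
Line 14 takes 95 to reach its cap of 95 — 175 left.
Line 16 takes 30 to reach its cap of 30 — 145 left.
Line 5 takes 80 to reach its cap of 80 — 65 left.
Line 12: +25 to 25 (cap) — 40 left.
Line 13 has room for 80 but only 40 remain, so it gets 40.
Total = 20×30 + 11×25 + 18×80 + 21×95 + 9×40 = 4670.

4670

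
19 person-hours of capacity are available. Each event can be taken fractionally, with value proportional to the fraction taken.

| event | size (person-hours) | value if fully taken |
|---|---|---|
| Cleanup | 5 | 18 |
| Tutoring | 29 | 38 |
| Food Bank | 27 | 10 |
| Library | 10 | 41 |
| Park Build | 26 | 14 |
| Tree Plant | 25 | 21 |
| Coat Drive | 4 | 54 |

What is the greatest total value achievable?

113

Rank by value-to-size ratio: Coat Drive 54/4≈13.5, Library 41/10≈4.1, Cleanup 18/5≈3.6, Tutoring 38/29≈1.31, Tree Plant 21/25≈0.84, Park Build 14/26≈0.538, Food Bank 10/27≈0.37.
Coat Drive: take in full, 4 person-hours for value 54 — 15 left.
Take all of Library (10 person-hours, value 41) — 5 person-hours left.
Take all of Cleanup (5 person-hours, value 18) — 0 person-hours left.
Total value = 113.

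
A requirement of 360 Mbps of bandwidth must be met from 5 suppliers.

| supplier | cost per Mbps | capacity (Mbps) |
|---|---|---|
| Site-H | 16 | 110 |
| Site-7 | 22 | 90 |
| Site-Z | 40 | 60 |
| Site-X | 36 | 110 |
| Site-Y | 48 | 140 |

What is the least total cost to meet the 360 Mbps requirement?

Cheapest first:
Take 110 from Site-H at 16 ; need 250 more.
Take 90 from Site-7 at 22 ; need 160 more.
Take 110 from Site-X at 36 ; need 50 more.
Site-Z (40): take the remaining 50 ; done.
Site-Y: unused.
Cost = 110×16 + 90×22 + 110×36 + 50×40 = 9700.

9700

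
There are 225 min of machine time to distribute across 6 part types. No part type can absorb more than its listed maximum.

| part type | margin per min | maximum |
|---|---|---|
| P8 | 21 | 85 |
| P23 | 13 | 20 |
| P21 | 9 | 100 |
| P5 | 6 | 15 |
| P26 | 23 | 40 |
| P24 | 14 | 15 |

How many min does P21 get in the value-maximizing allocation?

65

Highest margin per min first: P26 23 > P8 21 > P24 14 > P23 13 > P21 9 > P5 6.
P26 takes 40 to reach its cap of 40 → 185 left.
P8: +85 to 85 (cap) → 100 left.
Give P24 15 to hit its cap of 15 → 85 left.
P23: +20 to 20 (cap) → 65 left.
P21 has room for 100 but only 65 remain, so it gets 65.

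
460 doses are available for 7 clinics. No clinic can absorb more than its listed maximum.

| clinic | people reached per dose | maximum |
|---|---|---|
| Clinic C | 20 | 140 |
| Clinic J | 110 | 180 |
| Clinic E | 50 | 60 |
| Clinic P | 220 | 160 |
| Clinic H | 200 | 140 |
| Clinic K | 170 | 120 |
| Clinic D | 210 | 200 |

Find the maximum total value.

Order the clinics by people reached per dose: Clinic P 220 > Clinic D 210 > Clinic H 200 > Clinic K 170 > Clinic J 110 > Clinic E 50 > Clinic C 20.
Clinic P takes 160 to reach its cap of 160 ; 300 left.
Clinic D: +200 to 200 (cap) ; 100 left.
Clinic H: +100 (room for 140) → 100. Pool exhausted.
Total = 220×160 + 200×100 + 210×200 = 97200.

97200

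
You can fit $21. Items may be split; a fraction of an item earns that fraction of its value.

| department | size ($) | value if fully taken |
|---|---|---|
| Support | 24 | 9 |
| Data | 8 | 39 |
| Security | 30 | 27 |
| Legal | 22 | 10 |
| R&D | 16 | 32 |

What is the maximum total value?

65

Best value per unit of size first: Data 39/8≈4.88, R&D 32/16≈2, Security 27/30≈0.9, Legal 10/22≈0.455, Support 9/24≈0.375.
Take all of Data (8 $, value 39) ; 13 $ left.
Only 13 $ remain; take 13/16 of R&D for value 32×13/16 = 26.
Total value = 65.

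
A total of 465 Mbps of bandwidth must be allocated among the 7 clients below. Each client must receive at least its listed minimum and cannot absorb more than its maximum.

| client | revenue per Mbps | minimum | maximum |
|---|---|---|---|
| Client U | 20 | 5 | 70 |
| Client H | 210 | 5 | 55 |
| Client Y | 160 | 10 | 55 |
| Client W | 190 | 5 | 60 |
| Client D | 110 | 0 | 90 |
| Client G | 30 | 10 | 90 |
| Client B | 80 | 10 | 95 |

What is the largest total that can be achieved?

Meeting every minimum uses 5+5+10+5+0+10+10 = 45 Mbps, leaving 420.
Order the clients by revenue per Mbps: Client H 210 > Client W 190 > Client Y 160 > Client D 110 > Client B 80 > Client G 30 > Client U 20.
Client H: +50 to 55 (cap) — 370 left.
Give Client W 55 more to hit its cap of 60 — 315 left.
Give Client Y 45 more to hit its cap of 55 — 270 left.
Client D takes 90 more to reach its cap of 90 — 180 left.
Client B: +85 to 95 (cap) — 95 left.
Client G takes 80 more to reach its cap of 90 — 15 left.
Only 15 left; Client U takes them to reach 20.
Total = 20×20 + 210×55 + 160×55 + 190×60 + 110×90 + 30×90 + 80×95 = 52350.

52350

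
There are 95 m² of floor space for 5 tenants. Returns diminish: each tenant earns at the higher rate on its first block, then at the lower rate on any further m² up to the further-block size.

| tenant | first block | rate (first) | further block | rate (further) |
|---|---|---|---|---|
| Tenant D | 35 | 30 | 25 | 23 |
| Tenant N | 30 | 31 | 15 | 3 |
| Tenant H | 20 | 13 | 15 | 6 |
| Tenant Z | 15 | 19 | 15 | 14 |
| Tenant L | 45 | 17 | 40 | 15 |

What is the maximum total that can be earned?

Order all 10 blocks by rate: Tenant N/first 31 > Tenant D/first 30 > Tenant D/second 23 > Tenant Z/first 19 > Tenant L/first 17 > Tenant L/second 15 > Tenant Z/second 14 > Tenant H/first 13 > Tenant H/second 6 > Tenant N/second 3.
Tenant N first at 31: fill all 30 → 65 left.
Tenant D/first (30): +35 → 30 left.
Tenant D second at 23: fill all 25 → 5 left.
5 remain; put them into Tenant Z first at 19.
Total = 31×30 + 30×35 + 23×25 + 19×5 = 2650.

2650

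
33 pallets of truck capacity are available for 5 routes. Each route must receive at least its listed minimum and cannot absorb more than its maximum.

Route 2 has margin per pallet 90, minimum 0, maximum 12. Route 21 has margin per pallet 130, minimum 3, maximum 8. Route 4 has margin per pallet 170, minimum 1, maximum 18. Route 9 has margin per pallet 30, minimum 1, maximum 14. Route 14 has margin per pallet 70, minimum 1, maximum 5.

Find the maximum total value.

4650

Meeting every minimum uses 0+3+1+1+1 = 6 pallets, leaving 27.
Rank by margin per pallet: Route 4 170 > Route 21 130 > Route 2 90 > Route 14 70 > Route 9 30.
Route 4 takes 17 more to reach its cap of 18 → 10 left.
Route 21: +5 to 8 (cap) → 5 left.
Only 5 left; Route 2 takes them to reach 5.
Total = 90×5 + 130×8 + 170×18 + 30×1 + 70×1 = 4650.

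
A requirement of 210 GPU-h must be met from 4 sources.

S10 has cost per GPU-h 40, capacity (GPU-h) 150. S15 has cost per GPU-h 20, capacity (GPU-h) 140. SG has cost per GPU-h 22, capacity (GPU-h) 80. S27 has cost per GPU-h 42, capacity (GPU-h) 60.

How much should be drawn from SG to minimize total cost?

70

Cheapest first:
S15 at 20: take all 140 GPU-h → 70 still needed.
SG (22): take the remaining 70 → done.
S10, S27: unused.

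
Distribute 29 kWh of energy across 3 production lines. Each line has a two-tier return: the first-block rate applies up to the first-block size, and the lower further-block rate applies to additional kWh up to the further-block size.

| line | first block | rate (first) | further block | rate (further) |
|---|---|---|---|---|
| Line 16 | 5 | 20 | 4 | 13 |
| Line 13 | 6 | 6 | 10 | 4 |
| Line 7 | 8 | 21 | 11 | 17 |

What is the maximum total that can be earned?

513

Treat each block as its own option and order by rate: Line 7/T1 21 > Line 16/T1 20 > Line 7/T2 17 > Line 16/T2 13 > Line 13/T1 6 > Line 13/T2 4.
Line 7 T1 at 21: fill all 8 — 21 left.
Line 16 T1 at 20: fill all 5 — 16 left.
Fill Line 7 T2 block (11 at 17) — 5 left.
Fill Line 16 T2 block (4 at 13) — 1 left.
Line 13/T1: +1 of 6 at 6; pool empty.
Total = 21×8 + 20×5 + 17×11 + 13×4 + 6×1 = 513.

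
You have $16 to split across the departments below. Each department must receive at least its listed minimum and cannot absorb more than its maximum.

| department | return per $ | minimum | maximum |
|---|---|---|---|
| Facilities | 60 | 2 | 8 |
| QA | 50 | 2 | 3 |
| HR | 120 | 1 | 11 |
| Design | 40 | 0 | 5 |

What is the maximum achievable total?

Meeting every minimum uses 2+2+1+0 = 5 $, leaving 11.
Order the departments by return per $: HR 120 > Facilities 60 > QA 50 > Design 40.
HR: +10 to 11 (cap) → 1 left.
Facilities has room for 6 more but only 1 remain, so it gets 3.
Total = 60×3 + 50×2 + 120×11 = 1600.

1600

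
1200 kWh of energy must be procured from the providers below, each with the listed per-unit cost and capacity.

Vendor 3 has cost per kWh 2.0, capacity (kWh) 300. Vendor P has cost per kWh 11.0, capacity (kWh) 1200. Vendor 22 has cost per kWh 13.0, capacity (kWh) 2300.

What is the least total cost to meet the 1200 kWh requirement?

10500

Fill from the cheapest provider first.
Vendor 3 (2.0): use full 300 ; 900 kWh to go.
Vendor P at 11.0: take 900 of its 1200 ; requirement met.
Vendor 22: unused.
Cost = 300×2.0 + 900×11.0 = 10500.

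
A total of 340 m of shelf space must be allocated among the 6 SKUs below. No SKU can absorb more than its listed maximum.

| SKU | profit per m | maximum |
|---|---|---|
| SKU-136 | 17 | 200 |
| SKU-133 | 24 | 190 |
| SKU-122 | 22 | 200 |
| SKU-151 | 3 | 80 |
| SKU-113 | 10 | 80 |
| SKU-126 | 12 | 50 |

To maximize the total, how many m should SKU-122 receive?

150

Highest profit per m first: SKU-133 24 > SKU-122 22 > SKU-136 17 > SKU-126 12 > SKU-113 10 > SKU-151 3.
Give SKU-133 190 to hit its cap of 190 — 150 left.
SKU-122 has room for 200 but only 150 remain, so it gets 150.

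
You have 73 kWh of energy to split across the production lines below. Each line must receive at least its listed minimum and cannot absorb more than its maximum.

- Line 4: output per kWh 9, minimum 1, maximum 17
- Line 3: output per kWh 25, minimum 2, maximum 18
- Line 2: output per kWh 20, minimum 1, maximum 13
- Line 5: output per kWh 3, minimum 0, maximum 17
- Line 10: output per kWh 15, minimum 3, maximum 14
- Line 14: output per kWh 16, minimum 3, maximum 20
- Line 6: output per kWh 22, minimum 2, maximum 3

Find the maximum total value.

Meeting every minimum uses 1+2+1+0+3+3+2 = 12 kWh, leaving 61.
Order the production lines by output per kWh: Line 3 25 > Line 6 22 > Line 2 20 > Line 14 16 > Line 10 15 > Line 4 9 > Line 5 3.
Line 3 takes 16 more to reach its cap of 18 — 45 left.
Line 6 takes 1 more to reach its cap of 3 — 44 left.
Give Line 2 12 more to hit its cap of 13 — 32 left.
Give Line 14 17 more to hit its cap of 20 — 15 left.
Line 10 takes 11 more to reach its cap of 14 — 4 left.
Only 4 left; Line 4 takes them to reach 5.
Total = 9×5 + 25×18 + 20×13 + 15×14 + 16×20 + 22×3 = 1351.

1351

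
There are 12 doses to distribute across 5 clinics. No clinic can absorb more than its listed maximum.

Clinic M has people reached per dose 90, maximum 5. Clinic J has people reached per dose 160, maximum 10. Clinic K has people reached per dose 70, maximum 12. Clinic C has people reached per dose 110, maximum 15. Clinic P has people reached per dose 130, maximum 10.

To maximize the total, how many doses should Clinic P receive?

Highest people reached per dose first: Clinic J 160 > Clinic P 130 > Clinic C 110 > Clinic M 90 > Clinic K 70.
Clinic J: +10 to 10 (cap) → 2 left.
Clinic P has room for 10 but only 2 remain, so it gets 2.

2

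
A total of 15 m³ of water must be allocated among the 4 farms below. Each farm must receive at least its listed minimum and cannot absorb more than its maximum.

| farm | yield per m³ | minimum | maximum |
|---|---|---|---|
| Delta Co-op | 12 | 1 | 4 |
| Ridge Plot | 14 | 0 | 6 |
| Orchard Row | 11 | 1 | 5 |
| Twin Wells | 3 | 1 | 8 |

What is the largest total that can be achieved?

179

Meeting every minimum uses 1+0+1+1 = 3 m³, leaving 12.
Rank by yield per m³: Ridge Plot 14 > Delta Co-op 12 > Orchard Row 11 > Twin Wells 3.
Ridge Plot: +6 to 6 (cap) — 6 left.
Give Delta Co-op 3 more to hit its cap of 4 — 3 left.
Orchard Row: +3 (room for 4) → 4. Pool exhausted.
Total = 12×4 + 14×6 + 11×4 + 3×1 = 179.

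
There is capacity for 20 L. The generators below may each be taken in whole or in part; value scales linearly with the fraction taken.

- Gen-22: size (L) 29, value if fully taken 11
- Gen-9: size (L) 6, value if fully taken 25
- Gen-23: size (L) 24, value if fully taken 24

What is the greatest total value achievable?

Sort by value density: Gen-9 25/6≈4.17, Gen-23 24/24≈1, Gen-22 11/29≈0.379.
Take all of Gen-9 (6 L, value 25) ; 14 L left.
14 L left: a 14/24 share of Gen-23 gives 24×14/24 = 14.
Total value = 39.

39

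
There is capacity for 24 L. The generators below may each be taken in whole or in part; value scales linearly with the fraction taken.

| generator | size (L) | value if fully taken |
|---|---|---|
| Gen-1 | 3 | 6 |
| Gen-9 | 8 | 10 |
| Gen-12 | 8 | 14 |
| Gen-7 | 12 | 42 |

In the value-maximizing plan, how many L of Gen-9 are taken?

Sort by value density: Gen-7 42/12≈3.5, Gen-1 6/3≈2, Gen-12 14/8≈1.75, Gen-9 10/8≈1.25.
All 12 L of Gen-7 fit (value 42) → 12 remain.
Take all of Gen-1 (3 L, value 6) → 9 L left.
Take all of Gen-12 (8 L, value 14) → 1 L left.
Fill the last 1 L with part of Gen-9: 1/8 of it earns 1.25.

1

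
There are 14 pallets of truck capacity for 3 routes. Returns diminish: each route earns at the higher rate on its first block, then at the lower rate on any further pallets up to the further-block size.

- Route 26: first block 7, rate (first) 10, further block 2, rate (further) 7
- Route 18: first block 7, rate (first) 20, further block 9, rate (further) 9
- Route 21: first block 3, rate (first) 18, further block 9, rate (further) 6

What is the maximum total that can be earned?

Treat each block as its own option and order by rate: Route 18/tier1 20 > Route 21/tier1 18 > Route 26/tier1 10 > Route 18/tier2 9 > Route 26/tier2 7 > Route 21/tier2 6.
Fill Route 18 tier1 block (7 at 20) ; 7 left.
Fill Route 21 tier1 block (3 at 18) ; 4 left.
Route 26/tier1: +4 of 7 at 10; pool empty.
Total = 20×7 + 18×3 + 10×4 = 234.

234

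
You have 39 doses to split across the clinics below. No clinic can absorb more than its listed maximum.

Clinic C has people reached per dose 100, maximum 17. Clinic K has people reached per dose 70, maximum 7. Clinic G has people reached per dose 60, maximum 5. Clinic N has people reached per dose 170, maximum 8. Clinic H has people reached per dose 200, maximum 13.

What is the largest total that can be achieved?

5730

Order the clinics by people reached per dose: Clinic H 200 > Clinic N 170 > Clinic C 100 > Clinic K 70 > Clinic G 60.
Give Clinic H 13 to hit its cap of 13 — 26 left.
Clinic N takes 8 to reach its cap of 8 — 18 left.
Clinic C takes 17 to reach its cap of 17 — 1 left.
Clinic K: +1 (room for 7) → 1. Pool exhausted.
Total = 100×17 + 70×1 + 170×8 + 200×13 = 5730.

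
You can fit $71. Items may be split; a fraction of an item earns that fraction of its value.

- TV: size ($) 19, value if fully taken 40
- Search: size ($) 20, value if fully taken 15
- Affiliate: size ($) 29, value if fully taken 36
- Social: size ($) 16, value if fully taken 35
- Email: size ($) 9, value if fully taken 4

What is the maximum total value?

116.25

Sort by value density: Social 35/16≈2.19, TV 40/19≈2.11, Affiliate 36/29≈1.24, Search 15/20≈0.75, Email 4/9≈0.444.
All 16 $ of Social fit (value 35) → 55 remain.
TV: take in full, 19 $ for value 40 → 36 left.
Affiliate: take in full, 29 $ for value 36 → 7 left.
Only 7 $ remain; take 7/20 of Search for value 15×7/20 = 5.25.
Total value = 116.25.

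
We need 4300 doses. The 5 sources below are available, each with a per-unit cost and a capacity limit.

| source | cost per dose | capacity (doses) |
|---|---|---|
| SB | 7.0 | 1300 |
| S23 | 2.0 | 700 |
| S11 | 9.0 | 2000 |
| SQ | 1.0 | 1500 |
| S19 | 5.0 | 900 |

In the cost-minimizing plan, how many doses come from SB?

1200

Fill from the cheapest source first.
SQ at 1.0: take all 1500 doses → 2800 still needed.
S23 (2.0): use full 700 → 2100 doses to go.
Take 900 from S19 at 5.0 → need 1200 more.
SB (7.0): take the remaining 1200 → done.
S11: unused.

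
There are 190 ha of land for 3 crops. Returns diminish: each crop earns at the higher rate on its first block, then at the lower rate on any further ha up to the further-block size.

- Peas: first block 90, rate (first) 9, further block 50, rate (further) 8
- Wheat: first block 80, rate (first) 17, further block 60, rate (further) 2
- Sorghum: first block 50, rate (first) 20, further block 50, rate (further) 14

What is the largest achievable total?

3150

Rank every tier by rate: Sorghum/tier1 20 > Wheat/tier1 17 > Sorghum/tier2 14 > Peas/tier1 9 > Peas/tier2 8 > Wheat/tier2 2.
Fill Sorghum tier1 block (50 at 20) — 140 left.
Wheat tier1 at 17: fill all 80 — 60 left.
Fill Sorghum tier2 block (50 at 14) — 10 left.
Peas tier1 at 9: only 10 left, fill 10.
Total = 20×50 + 17×80 + 14×50 + 9×10 = 3150.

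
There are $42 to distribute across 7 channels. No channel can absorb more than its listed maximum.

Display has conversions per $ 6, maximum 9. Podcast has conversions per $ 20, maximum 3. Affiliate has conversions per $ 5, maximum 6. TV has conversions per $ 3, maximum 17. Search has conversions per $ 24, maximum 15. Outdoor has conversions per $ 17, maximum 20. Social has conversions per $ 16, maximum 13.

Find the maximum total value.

824

Order the channels by conversions per $: Search 24 > Podcast 20 > Outdoor 17 > Social 16 > Display 6 > Affiliate 5 > TV 3.
Search takes 15 to reach its cap of 15 — 27 left.
Give Podcast 3 to hit its cap of 3 — 24 left.
Outdoor: +20 to 20 (cap) — 4 left.
Social: +4 (room for 13) → 4. Pool exhausted.
Total = 20×3 + 24×15 + 17×20 + 16×4 = 824.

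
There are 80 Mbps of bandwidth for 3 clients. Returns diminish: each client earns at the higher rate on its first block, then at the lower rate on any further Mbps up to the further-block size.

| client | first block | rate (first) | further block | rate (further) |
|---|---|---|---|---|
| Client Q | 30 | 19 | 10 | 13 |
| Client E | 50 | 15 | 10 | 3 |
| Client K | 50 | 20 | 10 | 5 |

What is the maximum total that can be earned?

Rank every tier by rate: Client K/T1 20 > Client Q/T1 19 > Client E/T1 15 > Client Q/T2 13 > Client K/T2 5 > Client E/T2 3.
Fill Client K T1 block (50 at 20) — 30 left.
Client Q T1 at 19: fill all 30 — 0 left.
Total = 20×50 + 19×30 = 1570.

1570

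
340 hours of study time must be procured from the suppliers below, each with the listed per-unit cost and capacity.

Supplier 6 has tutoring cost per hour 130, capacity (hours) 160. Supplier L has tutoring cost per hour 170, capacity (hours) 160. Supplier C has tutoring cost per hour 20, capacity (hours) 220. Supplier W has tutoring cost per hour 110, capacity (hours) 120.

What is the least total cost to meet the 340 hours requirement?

Cheapest first:
Take 220 from Supplier C at 20 → need 120 more.
Supplier W (110): use full 120 → 0 hours to go.
Supplier 6, Supplier L: unused.
Cost = 220×20 + 120×110 = 17600.

17600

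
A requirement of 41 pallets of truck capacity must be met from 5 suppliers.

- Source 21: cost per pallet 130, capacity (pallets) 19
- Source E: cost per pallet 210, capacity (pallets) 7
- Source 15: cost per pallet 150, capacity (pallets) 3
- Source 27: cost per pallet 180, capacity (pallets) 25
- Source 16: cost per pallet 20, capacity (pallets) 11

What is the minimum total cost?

Fill from the cheapest supplier first.
Source 16 (20): use full 11 — 30 pallets to go.
Source 21 (130): use full 19 — 11 pallets to go.
Take 3 from Source 15 at 150 — need 8 more.
Source 27 (180): take the remaining 8 — done.
Source E: unused.
Cost = 11×20 + 19×130 + 3×150 + 8×180 = 4580.

4580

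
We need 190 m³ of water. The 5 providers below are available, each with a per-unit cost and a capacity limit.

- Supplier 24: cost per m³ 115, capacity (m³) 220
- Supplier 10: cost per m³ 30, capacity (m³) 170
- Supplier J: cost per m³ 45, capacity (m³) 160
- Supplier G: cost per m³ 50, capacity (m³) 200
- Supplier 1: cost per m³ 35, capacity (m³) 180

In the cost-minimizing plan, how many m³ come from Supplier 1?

Use providers in increasing cost order.
Take 170 from Supplier 10 at 30 ; need 20 more.
Supplier 1 (35): take the remaining 20 ; done.
Supplier J, Supplier G, Supplier 24: unused.

20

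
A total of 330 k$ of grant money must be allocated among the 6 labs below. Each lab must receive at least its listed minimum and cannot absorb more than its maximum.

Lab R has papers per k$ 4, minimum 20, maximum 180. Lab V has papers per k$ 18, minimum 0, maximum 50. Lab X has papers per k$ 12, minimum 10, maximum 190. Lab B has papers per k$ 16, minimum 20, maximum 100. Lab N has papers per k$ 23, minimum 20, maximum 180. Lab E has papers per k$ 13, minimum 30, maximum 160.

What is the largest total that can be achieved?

Meeting every minimum uses 20+0+10+20+20+30 = 100 k$, leaving 230.
Highest papers per k$ first: Lab N 23 > Lab V 18 > Lab B 16 > Lab E 13 > Lab X 12 > Lab R 4.
Lab N takes 160 more to reach its cap of 180 → 70 left.
Lab V takes 50 more to reach its cap of 50 → 20 left.
Only 20 left; Lab B takes them to reach 40.
Total = 4×20 + 18×50 + 12×10 + 16×40 + 23×180 + 13×30 = 6270.

6270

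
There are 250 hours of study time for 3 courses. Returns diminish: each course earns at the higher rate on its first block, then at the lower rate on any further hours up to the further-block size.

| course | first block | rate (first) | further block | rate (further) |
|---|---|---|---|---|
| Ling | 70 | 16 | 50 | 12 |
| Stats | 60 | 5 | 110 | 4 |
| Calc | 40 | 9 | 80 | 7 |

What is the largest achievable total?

2690

Rank every tier by rate: Ling/T1 16 > Ling/T2 12 > Calc/T1 9 > Calc/T2 7 > Stats/T1 5 > Stats/T2 4.
Ling/T1 (16): +70 — 180 left.
Ling/T2 (12): +50 — 130 left.
Fill Calc T1 block (40 at 9) — 90 left.
Calc T2 at 7: fill all 80 — 10 left.
10 remain; put them into Stats T1 at 5.
Total = 16×70 + 12×50 + 9×40 + 7×80 + 5×10 = 2690.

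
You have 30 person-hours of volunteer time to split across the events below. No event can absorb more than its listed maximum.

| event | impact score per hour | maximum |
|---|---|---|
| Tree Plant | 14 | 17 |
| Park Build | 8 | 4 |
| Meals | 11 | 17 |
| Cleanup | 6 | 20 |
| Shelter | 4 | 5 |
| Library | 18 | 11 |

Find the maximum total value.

Rank by impact score per hour: Library 18 > Tree Plant 14 > Meals 11 > Park Build 8 > Cleanup 6 > Shelter 4.
Library: +11 to 11 (cap) ; 19 left.
Tree Plant: +17 to 17 (cap) ; 2 left.
Only 2 left; Meals takes them to reach 2.
Total = 14×17 + 11×2 + 18×11 = 458.

458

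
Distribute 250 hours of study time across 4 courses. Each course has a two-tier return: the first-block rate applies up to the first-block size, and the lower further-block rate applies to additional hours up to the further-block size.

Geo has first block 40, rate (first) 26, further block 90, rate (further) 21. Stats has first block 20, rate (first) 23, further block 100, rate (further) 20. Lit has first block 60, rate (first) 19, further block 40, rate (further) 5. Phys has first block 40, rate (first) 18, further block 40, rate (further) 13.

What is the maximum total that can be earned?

Rank every tier by rate: Geo/first 26 > Stats/first 23 > Geo/second 21 > Stats/second 20 > Lit/first 19 > Phys/first 18 > Phys/second 13 > Lit/second 5.
Fill Geo first block (40 at 26) ; 210 left.
Stats first at 23: fill all 20 ; 190 left.
Geo/second (21): +90 ; 100 left.
Stats second at 20: fill all 100 ; 0 left.
Total = 26×40 + 23×20 + 21×90 + 20×100 = 5390.

5390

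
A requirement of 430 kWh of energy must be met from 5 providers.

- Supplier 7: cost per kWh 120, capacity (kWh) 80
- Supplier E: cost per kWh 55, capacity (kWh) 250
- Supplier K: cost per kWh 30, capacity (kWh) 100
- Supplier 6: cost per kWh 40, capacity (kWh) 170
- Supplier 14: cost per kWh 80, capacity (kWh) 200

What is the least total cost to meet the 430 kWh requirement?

Cheapest first:
Supplier K (30): use full 100 → 330 kWh to go.
Take 170 from Supplier 6 at 40 → need 160 more.
Supplier E at 55: take 160 of its 250 → requirement met.
Supplier 14, Supplier 7: unused.
Cost = 100×30 + 170×40 + 160×55 = 18600.

18600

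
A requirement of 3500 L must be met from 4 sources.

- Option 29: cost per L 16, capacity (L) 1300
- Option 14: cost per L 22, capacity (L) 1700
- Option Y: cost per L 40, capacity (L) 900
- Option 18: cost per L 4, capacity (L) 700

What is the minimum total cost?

Fill from the cheapest source first.
Option 18 at 4: take all 700 L → 2800 still needed.
Option 29 (16): use full 1300 → 1500 L to go.
Option 14 (22): take the remaining 1500 → done.
Option Y: unused.
Cost = 700×4 + 1300×16 + 1500×22 = 56600.

56600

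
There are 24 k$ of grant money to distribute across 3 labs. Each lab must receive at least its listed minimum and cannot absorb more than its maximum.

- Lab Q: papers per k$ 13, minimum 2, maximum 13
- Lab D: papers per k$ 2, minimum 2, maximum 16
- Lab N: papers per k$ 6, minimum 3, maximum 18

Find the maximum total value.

Meeting every minimum uses 2+2+3 = 7 k$, leaving 17.
Highest papers per k$ first: Lab Q 13 > Lab N 6 > Lab D 2.
Give Lab Q 11 more to hit its cap of 13 — 6 left.
Lab N: +6 (room for 15) → 9. Pool exhausted.
Total = 13×13 + 2×2 + 6×9 = 227.

227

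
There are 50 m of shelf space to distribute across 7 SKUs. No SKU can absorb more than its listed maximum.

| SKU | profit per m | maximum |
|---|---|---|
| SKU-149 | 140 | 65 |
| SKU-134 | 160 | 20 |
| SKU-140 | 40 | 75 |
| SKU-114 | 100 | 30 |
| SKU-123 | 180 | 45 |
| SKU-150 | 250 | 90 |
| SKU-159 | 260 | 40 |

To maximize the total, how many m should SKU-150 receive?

10

Order the SKUs by profit per m: SKU-159 260 > SKU-150 250 > SKU-123 180 > SKU-134 160 > SKU-149 140 > SKU-114 100 > SKU-140 40.
Give SKU-159 40 to hit its cap of 40 — 10 left.
SKU-150: +10 (room for 90) → 10. Pool exhausted.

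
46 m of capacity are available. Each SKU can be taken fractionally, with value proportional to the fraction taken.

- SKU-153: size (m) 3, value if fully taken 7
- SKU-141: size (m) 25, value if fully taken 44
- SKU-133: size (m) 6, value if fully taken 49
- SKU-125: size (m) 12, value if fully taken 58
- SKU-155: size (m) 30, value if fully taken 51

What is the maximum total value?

158

Best value per unit of size first: SKU-133 49/6≈8.17, SKU-125 58/12≈4.83, SKU-153 7/3≈2.33, SKU-141 44/25≈1.76, SKU-155 51/30≈1.7.
Take all of SKU-133 (6 m, value 49) — 40 m left.
SKU-125: take in full, 12 m for value 58 — 28 left.
All 3 m of SKU-153 fit (value 7) — 25 remain.
Take all of SKU-141 (25 m, value 44) — 0 m left.
Total value = 158.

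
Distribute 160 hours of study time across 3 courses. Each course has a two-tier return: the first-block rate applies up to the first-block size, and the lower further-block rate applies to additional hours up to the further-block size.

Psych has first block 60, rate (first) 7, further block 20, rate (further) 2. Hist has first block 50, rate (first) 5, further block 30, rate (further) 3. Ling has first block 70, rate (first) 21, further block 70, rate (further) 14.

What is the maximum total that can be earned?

Treat each block as its own option and order by rate: Ling/T1 21 > Ling/T2 14 > Psych/T1 7 > Hist/T1 5 > Hist/T2 3 > Psych/T2 2.
Ling/T1 (21): +70 ; 90 left.
Fill Ling T2 block (70 at 14) ; 20 left.
Psych T1 at 7: only 20 left, fill 20.
Total = 21×70 + 14×70 + 7×20 = 2590.

2590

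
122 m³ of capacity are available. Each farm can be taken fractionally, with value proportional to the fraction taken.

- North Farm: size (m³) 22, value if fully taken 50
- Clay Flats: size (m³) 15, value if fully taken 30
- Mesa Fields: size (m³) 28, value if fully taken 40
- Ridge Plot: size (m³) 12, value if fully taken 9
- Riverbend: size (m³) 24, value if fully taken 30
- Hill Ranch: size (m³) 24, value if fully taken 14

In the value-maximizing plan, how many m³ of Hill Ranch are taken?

Best value per unit of size first: North Farm 50/22≈2.27, Clay Flats 30/15≈2, Mesa Fields 40/28≈1.43, Riverbend 30/24≈1.25, Ridge Plot 9/12≈0.75, Hill Ranch 14/24≈0.583.
North Farm: take in full, 22 m³ for value 50 ; 100 left.
All 15 m³ of Clay Flats fit (value 30) ; 85 remain.
All 28 m³ of Mesa Fields fit (value 40) ; 57 remain.
Take all of Riverbend (24 m³, value 30) ; 33 m³ left.
Take all of Ridge Plot (12 m³, value 9) ; 21 m³ left.
Only 21 m³ remain; take 21/24 of Hill Ranch for value 14×21/24 = 12.25.

21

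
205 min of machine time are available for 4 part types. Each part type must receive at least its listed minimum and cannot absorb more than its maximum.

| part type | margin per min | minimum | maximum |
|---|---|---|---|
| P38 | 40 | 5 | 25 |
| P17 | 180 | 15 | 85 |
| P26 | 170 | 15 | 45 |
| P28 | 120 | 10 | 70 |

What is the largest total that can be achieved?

31550

Meeting every minimum uses 5+15+15+10 = 45 min, leaving 160.
Rank by margin per min: P17 180 > P26 170 > P28 120 > P38 40.
P17: +70 to 85 (cap) ; 90 left.
Give P26 30 more to hit its cap of 45 ; 60 left.
P28: +60 to 70 (cap) ; 0 left.
Total = 40×5 + 180×85 + 170×45 + 120×70 = 31550.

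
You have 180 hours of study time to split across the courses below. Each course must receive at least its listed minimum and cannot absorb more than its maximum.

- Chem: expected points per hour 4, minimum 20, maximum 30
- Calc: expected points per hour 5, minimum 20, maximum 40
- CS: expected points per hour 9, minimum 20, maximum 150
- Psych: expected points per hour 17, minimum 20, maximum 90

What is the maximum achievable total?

Meeting every minimum uses 20+20+20+20 = 80 hours, leaving 100.
Order the courses by expected points per hour: Psych 17 > CS 9 > Calc 5 > Chem 4.
Psych takes 70 more to reach its cap of 90 → 30 left.
CS has room for 130 more but only 30 remain, so it gets 50.
Total = 4×20 + 5×20 + 9×50 + 17×90 = 2160.

2160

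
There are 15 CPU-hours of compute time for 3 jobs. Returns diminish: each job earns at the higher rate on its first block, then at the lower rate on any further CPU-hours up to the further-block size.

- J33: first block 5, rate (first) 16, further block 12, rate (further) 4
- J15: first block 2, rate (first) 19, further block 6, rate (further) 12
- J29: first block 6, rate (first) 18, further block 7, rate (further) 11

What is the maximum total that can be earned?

250

Treat each block as its own option and order by rate: J15/T1 19 > J29/T1 18 > J33/T1 16 > J15/T2 12 > J29/T2 11 > J33/T2 4.
J15/T1 (19): +2 → 13 left.
J29/T1 (18): +6 → 7 left.
J33 T1 at 16: fill all 5 → 2 left.
J15/T2: +2 of 6 at 12; pool empty.
Total = 19×2 + 18×6 + 16×5 + 12×2 = 250.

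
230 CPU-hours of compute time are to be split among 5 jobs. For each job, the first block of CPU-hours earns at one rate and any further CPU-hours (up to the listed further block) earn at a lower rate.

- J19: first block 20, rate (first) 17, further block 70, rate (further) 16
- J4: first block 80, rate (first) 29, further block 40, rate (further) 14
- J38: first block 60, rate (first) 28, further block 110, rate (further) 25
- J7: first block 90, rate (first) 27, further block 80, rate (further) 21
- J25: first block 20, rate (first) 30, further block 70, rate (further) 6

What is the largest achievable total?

Order all 10 blocks by rate: J25/first 30 > J4/first 29 > J38/first 28 > J7/first 27 > J38/second 25 > J7/second 21 > J19/first 17 > J19/second 16 > J4/second 14 > J25/second 6.
J25 first at 30: fill all 20 ; 210 left.
J4/first (29): +80 ; 130 left.
Fill J38 first block (60 at 28) ; 70 left.
J7 first at 27: only 70 left, fill 70.
Total = 30×20 + 29×80 + 28×60 + 27×70 = 6490.

6490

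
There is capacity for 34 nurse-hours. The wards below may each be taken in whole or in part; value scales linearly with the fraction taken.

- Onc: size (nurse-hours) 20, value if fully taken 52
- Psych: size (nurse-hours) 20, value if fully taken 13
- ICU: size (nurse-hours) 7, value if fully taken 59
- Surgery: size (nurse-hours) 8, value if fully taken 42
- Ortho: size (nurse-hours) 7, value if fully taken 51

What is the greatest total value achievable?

183.2

Rank by value-to-size ratio: ICU 59/7≈8.43, Ortho 51/7≈7.29, Surgery 42/8≈5.25, Onc 52/20≈2.6, Psych 13/20≈0.65.
All 7 nurse-hours of ICU fit (value 59) → 27 remain.
Ortho: take in full, 7 nurse-hours for value 51 → 20 left.
Take all of Surgery (8 nurse-hours, value 42) → 12 nurse-hours left.
Only 12 nurse-hours remain; take 12/20 of Onc for value 52×12/20 = 31.2.
Total value = 183.2.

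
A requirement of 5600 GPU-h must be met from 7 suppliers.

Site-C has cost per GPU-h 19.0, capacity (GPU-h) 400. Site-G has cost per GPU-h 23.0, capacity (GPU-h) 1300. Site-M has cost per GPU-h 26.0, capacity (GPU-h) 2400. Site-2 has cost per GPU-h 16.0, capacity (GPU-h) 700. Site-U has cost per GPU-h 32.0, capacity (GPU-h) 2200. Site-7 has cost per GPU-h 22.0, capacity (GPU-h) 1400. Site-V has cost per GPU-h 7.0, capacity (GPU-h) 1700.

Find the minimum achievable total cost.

Cheapest first:
Site-V (7.0): use full 1700 — 3900 GPU-h to go.
Site-2 (16.0): use full 700 — 3200 GPU-h to go.
Take 400 from Site-C at 19.0 — need 2800 more.
Site-7 at 22.0: take all 1400 GPU-h — 1400 still needed.
Site-G (23.0): use full 1300 — 100 GPU-h to go.
Site-M at 26.0: take 100 of its 2400 — requirement met.
Site-U: unused.
Cost = 1700×7.0 + 700×16.0 + 400×19.0 + 1400×22.0 + 1300×23.0 + 100×26.0 = 94000.

94000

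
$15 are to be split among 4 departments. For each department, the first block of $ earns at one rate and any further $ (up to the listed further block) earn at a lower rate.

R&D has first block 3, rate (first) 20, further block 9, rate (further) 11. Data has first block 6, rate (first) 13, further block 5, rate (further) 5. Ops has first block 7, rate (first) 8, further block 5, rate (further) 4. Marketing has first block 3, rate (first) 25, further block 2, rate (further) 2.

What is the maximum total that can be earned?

Treat each block as its own option and order by rate: Marketing/first 25 > R&D/first 20 > Data/first 13 > R&D/second 11 > Ops/first 8 > Data/second 5 > Ops/second 4 > Marketing/second 2.
Fill Marketing first block (3 at 25) — 12 left.
R&D first at 20: fill all 3 — 9 left.
Data/first (13): +6 — 3 left.
3 remain; put them into R&D second at 11.
Total = 25×3 + 20×3 + 13×6 + 11×3 = 246.

246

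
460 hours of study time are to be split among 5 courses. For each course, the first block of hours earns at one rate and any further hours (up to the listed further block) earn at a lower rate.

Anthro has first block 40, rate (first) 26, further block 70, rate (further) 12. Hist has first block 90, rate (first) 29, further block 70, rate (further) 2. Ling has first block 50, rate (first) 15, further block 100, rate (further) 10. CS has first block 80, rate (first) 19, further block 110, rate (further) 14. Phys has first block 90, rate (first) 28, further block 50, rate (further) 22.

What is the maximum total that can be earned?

Rank every tier by rate: Hist/T1 29 > Phys/T1 28 > Anthro/T1 26 > Phys/T2 22 > CS/T1 19 > Ling/T1 15 > CS/T2 14 > Anthro/T2 12 > Ling/T2 10 > Hist/T2 2.
Fill Hist T1 block (90 at 29) ; 370 left.
Phys/T1 (28): +90 ; 280 left.
Anthro/T1 (26): +40 ; 240 left.
Phys/T2 (22): +50 ; 190 left.
CS/T1 (19): +80 ; 110 left.
Ling T1 at 15: fill all 50 ; 60 left.
60 remain; put them into CS T2 at 14.
Total = 29×90 + 28×90 + 26×40 + 22×50 + 19×80 + 15×50 + 14×60 = 10380.

10380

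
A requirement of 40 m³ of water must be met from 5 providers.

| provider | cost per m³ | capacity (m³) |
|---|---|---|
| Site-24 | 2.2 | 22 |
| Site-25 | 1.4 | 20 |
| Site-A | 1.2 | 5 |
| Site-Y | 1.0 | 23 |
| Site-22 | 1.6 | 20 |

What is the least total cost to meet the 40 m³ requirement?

45.8

Use providers in increasing cost order.
Site-Y (1.0): use full 23 ; 17 m³ to go.
Site-A at 1.2: take all 5 m³ ; 12 still needed.
Site-25 at 1.4: take 12 of its 20 ; requirement met.
Site-22, Site-24: unused.
Cost = 23×1.0 + 5×1.2 + 12×1.4 = 45.8.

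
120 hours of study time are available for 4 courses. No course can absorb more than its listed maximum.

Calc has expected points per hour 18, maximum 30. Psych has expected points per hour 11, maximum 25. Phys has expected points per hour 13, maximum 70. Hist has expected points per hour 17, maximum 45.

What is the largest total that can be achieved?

1890

Rank by expected points per hour: Calc 18 > Hist 17 > Phys 13 > Psych 11.
Give Calc 30 to hit its cap of 30 — 90 left.
Hist: +45 to 45 (cap) — 45 left.
Only 45 left; Phys takes them to reach 45.
Total = 18×30 + 13×45 + 17×45 = 1890.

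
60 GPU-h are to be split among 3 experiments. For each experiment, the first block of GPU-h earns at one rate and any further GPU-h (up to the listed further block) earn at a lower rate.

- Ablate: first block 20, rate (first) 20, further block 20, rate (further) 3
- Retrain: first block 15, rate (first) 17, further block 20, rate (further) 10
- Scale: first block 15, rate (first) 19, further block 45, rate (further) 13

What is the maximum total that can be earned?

1070

Treat each block as its own option and order by rate: Ablate/tier1 20 > Scale/tier1 19 > Retrain/tier1 17 > Scale/tier2 13 > Retrain/tier2 10 > Ablate/tier2 3.
Ablate tier1 at 20: fill all 20 → 40 left.
Scale tier1 at 19: fill all 15 → 25 left.
Fill Retrain tier1 block (15 at 17) → 10 left.
10 remain; put them into Scale tier2 at 13.
Total = 20×20 + 19×15 + 17×15 + 13×10 = 1070.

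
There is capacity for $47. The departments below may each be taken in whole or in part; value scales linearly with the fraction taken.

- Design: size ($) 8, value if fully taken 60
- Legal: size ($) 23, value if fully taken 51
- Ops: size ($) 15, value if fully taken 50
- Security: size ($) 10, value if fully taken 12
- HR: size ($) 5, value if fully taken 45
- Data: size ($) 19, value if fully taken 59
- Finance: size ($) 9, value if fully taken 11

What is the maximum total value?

214

Sort by value density: HR 45/5≈9, Design 60/8≈7.5, Ops 50/15≈3.33, Data 59/19≈3.11, Legal 51/23≈2.22, Finance 11/9≈1.22, Security 12/10≈1.2.
Take all of HR (5 $, value 45) ; 42 $ left.
Design: take in full, 8 $ for value 60 ; 34 left.
All 15 $ of Ops fit (value 50) ; 19 remain.
Take all of Data (19 $, value 59) ; 0 $ left.
Total value = 214.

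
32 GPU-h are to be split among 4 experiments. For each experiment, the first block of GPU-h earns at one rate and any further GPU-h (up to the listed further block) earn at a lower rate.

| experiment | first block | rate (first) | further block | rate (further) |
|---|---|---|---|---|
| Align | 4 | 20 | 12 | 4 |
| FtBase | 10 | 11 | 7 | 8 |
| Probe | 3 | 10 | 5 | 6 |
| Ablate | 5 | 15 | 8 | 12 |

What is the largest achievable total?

407

Order all 8 blocks by rate: Align/tier1 20 > Ablate/tier1 15 > Ablate/tier2 12 > FtBase/tier1 11 > Probe/tier1 10 > FtBase/tier2 8 > Probe/tier2 6 > Align/tier2 4.
Align tier1 at 20: fill all 4 — 28 left.
Fill Ablate tier1 block (5 at 15) — 23 left.
Ablate/tier2 (12): +8 — 15 left.
Fill FtBase tier1 block (10 at 11) — 5 left.
Probe/tier1 (10): +3 — 2 left.
FtBase/tier2: +2 of 7 at 8; pool empty.
Total = 20×4 + 15×5 + 12×8 + 11×10 + 10×3 + 8×2 = 407.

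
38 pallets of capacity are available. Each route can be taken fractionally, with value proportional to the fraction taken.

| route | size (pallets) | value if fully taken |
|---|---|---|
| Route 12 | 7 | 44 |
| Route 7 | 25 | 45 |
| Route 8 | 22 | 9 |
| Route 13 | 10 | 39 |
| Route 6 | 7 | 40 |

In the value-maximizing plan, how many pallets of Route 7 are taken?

Sort by value density: Route 12 44/7≈6.29, Route 6 40/7≈5.71, Route 13 39/10≈3.9, Route 7 45/25≈1.8, Route 8 9/22≈0.409.
All 7 pallets of Route 12 fit (value 44) → 31 remain.
All 7 pallets of Route 6 fit (value 40) → 24 remain.
All 10 pallets of Route 13 fit (value 39) → 14 remain.
Only 14 pallets remain; take 14/25 of Route 7 for value 45×14/25 = 25.2.

14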